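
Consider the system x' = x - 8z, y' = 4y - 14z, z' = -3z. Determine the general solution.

Coefficient matrix A = [[1, 0, -8], [0, 4, -14], [0, 0, -3]].
det(A - λI) = 0 gives eigenvalues λ = 4, 1, -3.
For λ=4: eigenvector (0,1,0).
For λ=1: eigenvector (1,0,0).
For λ=-3: eigenvector (2,2,1).
General solution: K_1e^(4t)(0,1,0) + K_2e^(t)(1,0,0) + K_3e^(-3t)(2,2,1).

x(t) = K_2e^(t) + 2K_3e^(-3t), y(t) = K_1e^(4t) + 2K_3e^(-3t), z(t) = K_3e^(-3t)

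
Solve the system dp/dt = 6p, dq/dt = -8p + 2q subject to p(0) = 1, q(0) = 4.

p(t) = e^(6t), q(t) = -2e^(6t) + 6e^(2t)

Coefficient matrix A = [[6, 0], [-8, 2]].
Characteristic polynomial det(A - λI) = λ^2 - 8λ + 12 = 0.
Eigenvalues λ = 2, 6.
For λ=2: (A-λI) row 1 is [4, 0], so an eigenvector is (0, -1).
For λ=6: (A-λI) row 2 is [-8, -4], so an eigenvector is (1, -2).
General solution: K_1e^(2t)(0,-1) + K_2e^(6t)(1,-2).
Applying p(0)=1, q(0)=4 gives K_1=-6, K_2=1.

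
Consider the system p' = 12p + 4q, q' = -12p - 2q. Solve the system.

p(t) = 2c_1e^(6t) - c_2e^(4t), q(t) = -3c_1e^(6t) + 2c_2e^(4t)

Coefficient matrix A = [[12, 4], [-12, -2]].
Characteristic polynomial det(A - λI) = λ^2 - 10λ + 24 = 0.
Eigenvalues λ = 6, 4.
For λ=6: (A-λI) row 1 is [6, 4], so an eigenvector is (2, -3).
For λ=4: (A-λI) row 1 is [8, 4], so an eigenvector is (-1, 2).
General solution: c_1e^(6t)(2,-3) + c_2e^(4t)(-1,2).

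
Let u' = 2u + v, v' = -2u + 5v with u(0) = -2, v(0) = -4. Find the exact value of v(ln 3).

A = [[2,1],[-2,5]]; eigenvalues λ = 4, 3.
Eigenvectors: (1,2) for λ=4, (1,1) for λ=3.
From the initial condition, c_1 = -2, c_2 = 0.
v(ln 3) = (-2)(3^4)(2) + (0)(3^3)(1) = -324.

-324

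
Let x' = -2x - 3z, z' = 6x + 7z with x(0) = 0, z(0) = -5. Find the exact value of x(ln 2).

70

A = [[-2,-3],[6,7]]; eigenvalues λ = 1, 4.
Eigenvectors: (-1,1) for λ=1, (1,-2) for λ=4.
From the initial condition, c_1 = 5, c_2 = 5.
x(ln 2) = (5)(2^1)(-1) + (5)(2^4)(1) = 70.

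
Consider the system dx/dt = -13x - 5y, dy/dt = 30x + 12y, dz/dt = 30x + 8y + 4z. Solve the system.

x(t) = c_2e^(2t) - c_3e^(-3t), y(t) = -3c_2e^(2t) + 2c_3e^(-3t), z(t) = c_1e^(4t) - 3c_2e^(2t) + 2c_3e^(-3t)

Coefficient matrix A = [[-13, -5, 0], [30, 12, 0], [30, 8, 4]].
det(A - λI) = 0 gives eigenvalues λ = 4, 2, -3.
For λ=4: eigenvector (0,0,1).
For λ=2: eigenvector (1,-3,-3).
For λ=-3: eigenvector (-1,2,2).
General solution: c_1e^(4t)(0,0,1) + c_2e^(2t)(1,-3,-3) + c_3e^(-3t)(-1,2,2).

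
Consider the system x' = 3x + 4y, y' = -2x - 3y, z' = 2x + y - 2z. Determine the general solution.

Coefficient matrix A = [[3, 4, 0], [-2, -3, 0], [2, 1, -2]].
det(A - λI) = 0 gives eigenvalues λ = 1, -1, -2.
For λ=1: eigenvector (2,-1,1).
For λ=-1: eigenvector (-1,1,-1).
For λ=-2: eigenvector (0,0,1).
General solution: K_1e^(t)(2,-1,1) + K_2e^(-t)(-1,1,-1) + K_3e^(-2t)(0,0,1).

x(t) = 2K_1e^(t) - K_2e^(-t), y(t) = -K_1e^(t) + K_2e^(-t), z(t) = K_1e^(t) - K_2e^(-t) + K_3e^(-2t)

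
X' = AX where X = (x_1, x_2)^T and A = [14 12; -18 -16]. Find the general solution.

Coefficient matrix A = [[14, 12], [-18, -16]].
Characteristic polynomial det(A - λI) = λ^2 + 2λ - 8 = 0.
Eigenvalues λ = 2, -4.
For λ=2: (A-λI) row 1 is [12, 12], so an eigenvector is (-1, 1).
For λ=-4: (A-λI) row 1 is [18, 12], so an eigenvector is (2, -3).
General solution: C_1e^(2t)(-1,1) + C_2e^(-4t)(2,-3).

x_1(t) = -C_1e^(2t) + 2C_2e^(-4t), x_2(t) = C_1e^(2t) - 3C_2e^(-4t)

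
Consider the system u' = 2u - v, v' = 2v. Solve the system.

Coefficient matrix A = [[2, -1], [0, 2]].
Characteristic polynomial det(A - λI) = λ^2 - 4λ + 4 = 0.
Single eigenvalue λ = 2 with algebraic multiplicity 2.
Eigenvector v = (1,0); generalized eigenvector w with (A-λI)w=v is (2,-1).
General solution: e^(2t)[K_1·v + K_2·(t·v + w)].

u(t) = K_1e^(2t) + K_2te^(2t) + 2K_2e^(2t), v(t) = -K_2e^(2t)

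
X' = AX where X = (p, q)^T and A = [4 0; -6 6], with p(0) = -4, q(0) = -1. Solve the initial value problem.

p(t) = -4e^(4t), q(t) = 11e^(6t) - 12e^(4t)

Coefficient matrix A = [[4, 0], [-6, 6]].
Characteristic polynomial det(A - λI) = λ^2 - 10λ + 24 = 0.
Eigenvalues λ = 4, 6.
For λ=4: (A-λI) row 2 is [-6, 2], so an eigenvector is (-1, -3).
For λ=6: (A-λI) row 1 is [-2, 0], so an eigenvector is (0, -1).
General solution: K_1e^(4t)(-1,-3) + K_2e^(6t)(0,-1).
Applying p(0)=-4, q(0)=-1 gives K_1=4, K_2=-11.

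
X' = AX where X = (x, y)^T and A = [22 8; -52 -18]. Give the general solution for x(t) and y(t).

x(t) = K_1e^(2t)sin(4t) + K_1e^(2t)cos(4t) + K_2e^(2t)sin(4t) - K_2e^(2t)cos(4t), y(t) = -3K_1e^(2t)sin(4t) - 2K_1e^(2t)cos(4t) - 2K_2e^(2t)sin(4t) + 3K_2e^(2t)cos(4t)

Coefficient matrix A = [[22, 8], [-52, -18]].
Characteristic polynomial det(A - λI) = λ^2 - 4λ + 20 = 0.
Eigenvalues λ = 2 ± 4i (complex conjugate pair).
For λ=2+4i: an eigenvector is (1,-2) - i(1,-3) = (1 - i, -2 + 3i).
A real fundamental pair from Re and Im of e^((2+4i)t)v: X_1 = e^(2t)(cos(4t)·(1,-2) + sin(4t)·(1,-3)), X_2 = e^(2t)(sin(4t)·(1,-2) - cos(4t)·(1,-3)).
General solution: K_1X_1 + K_2X_2.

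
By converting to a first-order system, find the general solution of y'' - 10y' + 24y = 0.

Let x_1 = y, x_2 = y'. Then x_1' = x_2 and x_2' = -24x_1 + 10x_2.
A = [[0,1],[-24,10]]; det(A-λI) = λ^2 - 10λ + 24.
Eigenvalues λ = 6, 4 with eigenvectors (1,6), (1,4).

y(t) = C_1e^(6t) + C_2e^(4t)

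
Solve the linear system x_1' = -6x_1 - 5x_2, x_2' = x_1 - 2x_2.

x_1(t) = -K_1e^(-4t)sin(t) - 2K_1e^(-4t)cos(t) - 2K_2e^(-4t)sin(t) + K_2e^(-4t)cos(t), x_2(t) = K_1e^(-4t)cos(t) + K_2e^(-4t)sin(t)

Coefficient matrix A = [[-6, -5], [1, -2]].
Characteristic polynomial det(A - λI) = λ^2 + 8λ + 17 = 0.
Eigenvalues λ = -4 ± i (complex conjugate pair).
For λ=-4+i: an eigenvector is (-2,1) - i(-1,0) = (-2 + i, 1).
A real fundamental pair from Re and Im of e^((-4+i)t)v: X_1 = e^(-4t)(cos(t)·(-2,1) + sin(t)·(-1,0)), X_2 = e^(-4t)(sin(t)·(-2,1) - cos(t)·(-1,0)).
General solution: K_1X_1 + K_2X_2.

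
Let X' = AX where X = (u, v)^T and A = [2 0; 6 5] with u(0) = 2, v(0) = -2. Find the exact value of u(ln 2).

A = [[2,0],[6,5]]; eigenvalues λ = 2, 5.
Eigenvectors: (-1,2) for λ=2, (0,-1) for λ=5.
From the initial condition, c_1 = -2, c_2 = -2.
u(ln 2) = (-2)(2^2)(-1) + (-2)(2^5)(0) = 8.

8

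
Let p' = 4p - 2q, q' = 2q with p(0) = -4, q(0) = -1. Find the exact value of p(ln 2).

-52

A = [[4,-2],[0,2]]; eigenvalues λ = 2, 4.
Eigenvectors: (1,1) for λ=2, (-1,0) for λ=4.
From the initial condition, c_1 = -1, c_2 = 3.
p(ln 2) = (-1)(2^2)(1) + (3)(2^4)(-1) = -52.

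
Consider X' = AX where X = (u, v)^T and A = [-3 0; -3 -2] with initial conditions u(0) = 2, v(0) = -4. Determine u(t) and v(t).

Coefficient matrix A = [[-3, 0], [-3, -2]].
Characteristic polynomial det(A - λI) = λ^2 + 5λ + 6 = 0.
Eigenvalues λ = -2, -3.
For λ=-2: (A-λI) row 1 is [-1, 0], so an eigenvector is (0, -1).
For λ=-3: (A-λI) row 2 is [-3, 1], so an eigenvector is (-1, -3).
General solution: C_1e^(-2t)(0,-1) + C_2e^(-3t)(-1,-3).
Applying u(0)=2, v(0)=-4 gives C_1=10, C_2=-2.

u(t) = 2e^(-3t), v(t) = -10e^(-2t) + 6e^(-3t)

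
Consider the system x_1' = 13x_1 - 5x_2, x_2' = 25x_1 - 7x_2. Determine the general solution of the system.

x_1(t) = -K_1e^(3t)cos(5t) - K_2e^(3t)sin(5t), x_2(t) = -K_1e^(3t)sin(5t) - 2K_1e^(3t)cos(5t) - 2K_2e^(3t)sin(5t) + K_2e^(3t)cos(5t)

Coefficient matrix A = [[13, -5], [25, -7]].
Characteristic polynomial det(A - λI) = λ^2 - 6λ + 34 = 0.
Eigenvalues λ = 3 ± 5i (complex conjugate pair).
For λ=3+5i: an eigenvector is (-1,-2) - i(0,-1) = (-1, -2 + i).
A real fundamental pair from Re and Im of e^((3+5i)t)v: X_1 = e^(3t)(cos(5t)·(-1,-2) + sin(5t)·(0,-1)), X_2 = e^(3t)(sin(5t)·(-1,-2) - cos(5t)·(0,-1)).
General solution: K_1X_1 + K_2X_2.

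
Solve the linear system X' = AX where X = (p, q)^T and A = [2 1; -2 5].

Coefficient matrix A = [[2, 1], [-2, 5]].
Characteristic polynomial det(A - λI) = λ^2 - 7λ + 12 = 0.
Eigenvalues λ = 4, 3.
For λ=4: (A-λI) row 1 is [-2, 1], so an eigenvector is (-1, -2).
For λ=3: (A-λI) row 1 is [-1, 1], so an eigenvector is (1, 1).
General solution: C_1e^(4t)(-1,-2) + C_2e^(3t)(1,1).

p(t) = -C_1e^(4t) + C_2e^(3t), q(t) = -2C_1e^(4t) + C_2e^(3t)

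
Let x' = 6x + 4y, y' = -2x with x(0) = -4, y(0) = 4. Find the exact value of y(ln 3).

A = [[6,4],[-2,0]]; eigenvalues λ = 4, 2.
Eigenvectors: (-2,1) for λ=4, (-1,1) for λ=2.
From the initial condition, c_1 = 0, c_2 = 4.
y(ln 3) = (0)(3^4)(1) + (4)(3^2)(1) = 36.

36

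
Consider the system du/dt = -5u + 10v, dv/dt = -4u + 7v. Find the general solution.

Coefficient matrix A = [[-5, 10], [-4, 7]].
Characteristic polynomial det(A - λI) = λ^2 - 2λ + 5 = 0.
Eigenvalues λ = 1 ± 2i (complex conjugate pair).
For λ=1+2i: an eigenvector is (-2,-1) - i(1,1) = (-2 - i, -1 - i).
A real fundamental pair from Re and Im of e^((1+2i)t)v: X_1 = e^(t)(cos(2t)·(-2,-1) + sin(2t)·(1,1)), X_2 = e^(t)(sin(2t)·(-2,-1) - cos(2t)·(1,1)).
General solution: K_1X_1 + K_2X_2.

u(t) = K_1e^(t)sin(2t) - 2K_1e^(t)cos(2t) - 2K_2e^(t)sin(2t) - K_2e^(t)cos(2t), v(t) = K_1e^(t)sin(2t) - K_1e^(t)cos(2t) - K_2e^(t)sin(2t) - K_2e^(t)cos(2t)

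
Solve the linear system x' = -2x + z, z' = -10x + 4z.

x(t) = -C_1e^(t)sin(t) + C_2e^(t)cos(t), z(t) = -3C_1e^(t)sin(t) - C_1e^(t)cos(t) - C_2e^(t)sin(t) + 3C_2e^(t)cos(t)

Coefficient matrix A = [[-2, 1], [-10, 4]].
Characteristic polynomial det(A - λI) = λ^2 - 2λ + 2 = 0.
Eigenvalues λ = 1 ± i (complex conjugate pair).
For λ=1+i: an eigenvector is (0,-1) - i(-1,-3) = (0 + i, -1 + 3i).
A real fundamental pair from Re and Im of e^((1+i)t)v: X_1 = e^(t)(cos(t)·(0,-1) + sin(t)·(-1,-3)), X_2 = e^(t)(sin(t)·(0,-1) - cos(t)·(-1,-3)).
General solution: C_1X_1 + C_2X_2.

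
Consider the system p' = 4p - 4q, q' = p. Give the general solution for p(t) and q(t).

p(t) = 2C_1e^(2t) + 2C_2te^(2t) - 3C_2e^(2t), q(t) = C_1e^(2t) + C_2te^(2t) - 2C_2e^(2t)

Coefficient matrix A = [[4, -4], [1, 0]].
Characteristic polynomial det(A - λI) = λ^2 - 4λ + 4 = 0.
Single eigenvalue λ = 2 with algebraic multiplicity 2.
Eigenvector v = (2,1); generalized eigenvector w with (A-λI)w=v is (-3,-2).
General solution: e^(2t)[C_1·v + C_2·(t·v + w)].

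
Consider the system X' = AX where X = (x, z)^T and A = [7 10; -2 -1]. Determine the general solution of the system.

x(t) = c_1e^(3t)sin(2t) - 2c_1e^(3t)cos(2t) - 2c_2e^(3t)sin(2t) - c_2e^(3t)cos(2t), z(t) = c_1e^(3t)cos(2t) + c_2e^(3t)sin(2t)

Coefficient matrix A = [[7, 10], [-2, -1]].
Characteristic polynomial det(A - λI) = λ^2 - 6λ + 13 = 0.
Eigenvalues λ = 3 ± 2i (complex conjugate pair).
For λ=3+2i: an eigenvector is (-2,1) - i(1,0) = (-2 - i, 1).
A real fundamental pair from Re and Im of e^((3+2i)t)v: X_1 = e^(3t)(cos(2t)·(-2,1) + sin(2t)·(1,0)), X_2 = e^(3t)(sin(2t)·(-2,1) - cos(2t)·(1,0)).
General solution: c_1X_1 + c_2X_2.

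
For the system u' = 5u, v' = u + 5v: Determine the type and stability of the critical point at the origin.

unstable improper node

A = [[5,0],[1,5]]; det(A-λI) = λ^2 - 10λ + 25.
repeated λ = 5 with a single eigenvector.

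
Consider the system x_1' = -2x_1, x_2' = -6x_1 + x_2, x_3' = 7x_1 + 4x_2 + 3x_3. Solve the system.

Coefficient matrix A = [[-2, 0, 0], [-6, 1, 0], [7, 4, 3]].
det(A - λI) = 0 gives eigenvalues λ = -2, 1, 3.
For λ=-2: eigenvector (1,2,-3).
For λ=1: eigenvector (0,1,-2).
For λ=3: eigenvector (0,0,1).
General solution: K_1e^(-2t)(1,2,-3) + K_2e^(t)(0,1,-2) + K_3e^(3t)(0,0,1).

x_1(t) = K_1e^(-2t), x_2(t) = 2K_1e^(-2t) + K_2e^(t), x_3(t) = -3K_1e^(-2t) - 2K_2e^(t) + K_3e^(3t)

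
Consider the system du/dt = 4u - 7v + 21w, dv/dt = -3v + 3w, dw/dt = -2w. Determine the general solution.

Coefficient matrix A = [[4, -7, 21], [0, -3, 3], [0, 0, -2]].
det(A - λI) = 0 gives eigenvalues λ = 4, -3, -2.
For λ=4: eigenvector (1,0,0).
For λ=-3: eigenvector (1,1,0).
For λ=-2: eigenvector (0,3,1).
General solution: c_1e^(4t)(1,0,0) + c_2e^(-3t)(1,1,0) + c_3e^(-2t)(0,3,1).

u(t) = c_1e^(4t) + c_2e^(-3t), v(t) = c_2e^(-3t) + 3c_3e^(-2t), w(t) = c_3e^(-2t)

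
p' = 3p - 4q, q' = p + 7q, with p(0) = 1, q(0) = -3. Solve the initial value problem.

Coefficient matrix A = [[3, -4], [1, 7]].
Characteristic polynomial det(A - λI) = λ^2 - 10λ + 25 = 0.
Single eigenvalue λ = 5 with algebraic multiplicity 2.
Eigenvector v = (2,-1); generalized eigenvector w with (A-λI)w=v is (1,-1).
General solution: e^(5t)[C_1·v + C_2·(t·v + w)].
Applying p(0)=1, q(0)=-3 gives C_1=-2, C_2=5.

p(t) = 10te^(5t) + e^(5t), q(t) = -5te^(5t) - 3e^(5t)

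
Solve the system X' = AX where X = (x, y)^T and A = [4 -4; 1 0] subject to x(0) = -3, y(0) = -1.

x(t) = -2te^(2t) - 3e^(2t), y(t) = -te^(2t) - e^(2t)

Coefficient matrix A = [[4, -4], [1, 0]].
Characteristic polynomial det(A - λI) = λ^2 - 4λ + 4 = 0.
Single eigenvalue λ = 2 with algebraic multiplicity 2.
Eigenvector v = (2,1); generalized eigenvector w with (A-λI)w=v is (-1,-1).
General solution: e^(2t)[c_1·v + c_2·(t·v + w)].
Applying x(0)=-3, y(0)=-1 gives c_1=-2, c_2=-1.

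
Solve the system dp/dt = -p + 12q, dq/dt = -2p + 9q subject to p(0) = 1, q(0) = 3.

Coefficient matrix A = [[-1, 12], [-2, 9]].
Characteristic polynomial det(A - λI) = λ^2 - 8λ + 15 = 0.
Eigenvalues λ = 3, 5.
For λ=3: (A-λI) row 1 is [-4, 12], so an eigenvector is (-3, -1).
For λ=5: (A-λI) row 1 is [-6, 12], so an eigenvector is (-2, -1).
General solution: C_1e^(3t)(-3,-1) + C_2e^(5t)(-2,-1).
Applying p(0)=1, q(0)=3 gives C_1=5, C_2=-8.

p(t) = 16e^(5t) - 15e^(3t), q(t) = 8e^(5t) - 5e^(3t)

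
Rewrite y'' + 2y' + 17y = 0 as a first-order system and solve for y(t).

Let x_1 = y, x_2 = y'. Then x_1' = x_2 and x_2' = -17x_1 - 2x_2.
A = [[0,1],[-17,-2]]; det(A-λI) = λ^2 + 2λ + 17.
Eigenvalues λ = -1 ± 4i.

y(t) = C_1e^(-t)cos(4t) + C_2e^(-t)sin(4t)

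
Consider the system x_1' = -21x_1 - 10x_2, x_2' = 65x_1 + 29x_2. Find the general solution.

Coefficient matrix A = [[-21, -10], [65, 29]].
Characteristic polynomial det(A - λI) = λ^2 - 8λ + 41 = 0.
Eigenvalues λ = 4 ± 5i (complex conjugate pair).
For λ=4+5i: an eigenvector is (1,-3) - i(1,-2) = (1 - i, -3 + 2i).
A real fundamental pair from Re and Im of e^((4+5i)t)v: X_1 = e^(4t)(cos(5t)·(1,-3) + sin(5t)·(1,-2)), X_2 = e^(4t)(sin(5t)·(1,-3) - cos(5t)·(1,-2)).
General solution: K_1X_1 + K_2X_2.

x_1(t) = K_1e^(4t)sin(5t) + K_1e^(4t)cos(5t) + K_2e^(4t)sin(5t) - K_2e^(4t)cos(5t), x_2(t) = -2K_1e^(4t)sin(5t) - 3K_1e^(4t)cos(5t) - 3K_2e^(4t)sin(5t) + 2K_2e^(4t)cos(5t)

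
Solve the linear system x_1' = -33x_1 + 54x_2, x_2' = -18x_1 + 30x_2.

Coefficient matrix A = [[-33, 54], [-18, 30]].
Characteristic polynomial det(A - λI) = λ^2 + 3λ - 18 = 0.
Eigenvalues λ = -6, 3.
For λ=-6: (A-λI) row 1 is [-27, 54], so an eigenvector is (2, 1).
For λ=3: (A-λI) row 1 is [-36, 54], so an eigenvector is (3, 2).
General solution: K_1e^(-6t)(2,1) + K_2e^(3t)(3,2).

x_1(t) = 2K_1e^(-6t) + 3K_2e^(3t), x_2(t) = K_1e^(-6t) + 2K_2e^(3t)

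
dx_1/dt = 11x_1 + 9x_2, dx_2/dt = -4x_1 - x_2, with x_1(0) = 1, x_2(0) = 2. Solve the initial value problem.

Coefficient matrix A = [[11, 9], [-4, -1]].
Characteristic polynomial det(A - λI) = λ^2 - 10λ + 25 = 0.
Single eigenvalue λ = 5 with algebraic multiplicity 2.
Eigenvector v = (-3,2); generalized eigenvector w with (A-λI)w=v is (1,-1).
General solution: e^(5t)[C_1·v + C_2·(t·v + w)].
Applying x_1(0)=1, x_2(0)=2 gives C_1=-3, C_2=-8.

x_1(t) = 24te^(5t) + e^(5t), x_2(t) = -16te^(5t) + 2e^(5t)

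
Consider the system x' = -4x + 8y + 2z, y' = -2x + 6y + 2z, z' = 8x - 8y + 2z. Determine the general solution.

x(t) = -c_1e^(2t) + c_2e^(4t) + 2c_3e^(-2t), y(t) = -c_1e^(2t) + c_2e^(4t) + c_3e^(-2t), z(t) = c_1e^(2t) - 2c_3e^(-2t)

Coefficient matrix A = [[-4, 8, 2], [-2, 6, 2], [8, -8, 2]].
det(A - λI) = 0 gives eigenvalues λ = 2, 4, -2.
For λ=2: eigenvector (-1,-1,1).
For λ=4: eigenvector (1,1,0).
For λ=-2: eigenvector (2,1,-2).
General solution: c_1e^(2t)(-1,-1,1) + c_2e^(4t)(1,1,0) + c_3e^(-2t)(2,1,-2).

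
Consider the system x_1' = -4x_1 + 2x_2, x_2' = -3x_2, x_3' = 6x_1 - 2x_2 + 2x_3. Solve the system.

Coefficient matrix A = [[-4, 2, 0], [0, -3, 0], [6, -2, 2]].
det(A - λI) = 0 gives eigenvalues λ = -3, -4, 2.
For λ=-3: eigenvector (2,1,-2).
For λ=-4: eigenvector (1,0,-1).
For λ=2: eigenvector (0,0,1).
General solution: K_1e^(-3t)(2,1,-2) + K_2e^(-4t)(1,0,-1) + K_3e^(2t)(0,0,1).

x_1(t) = 2K_1e^(-3t) + K_2e^(-4t), x_2(t) = K_1e^(-3t), x_3(t) = -2K_1e^(-3t) - K_2e^(-4t) + K_3e^(2t)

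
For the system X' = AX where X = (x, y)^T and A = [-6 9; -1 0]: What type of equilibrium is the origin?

stable improper node

A = [[-6,9],[-1,0]]; det(A-λI) = λ^2 + 6λ + 9.
repeated λ = -3 with a single eigenvector.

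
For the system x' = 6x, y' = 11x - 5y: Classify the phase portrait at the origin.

saddle

A = [[6,0],[11,-5]]; det(A-λI) = λ^2 - λ - 30.
λ = -5, 6: opposite signs.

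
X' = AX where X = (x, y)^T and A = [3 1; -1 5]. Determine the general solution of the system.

Coefficient matrix A = [[3, 1], [-1, 5]].
Characteristic polynomial det(A - λI) = λ^2 - 8λ + 16 = 0.
Single eigenvalue λ = 4 with algebraic multiplicity 2.
Eigenvector v = (-1,-1); generalized eigenvector w with (A-λI)w=v is (-1,-2).
General solution: e^(4t)[C_1·v + C_2·(t·v + w)].

x(t) = -C_1e^(4t) - C_2te^(4t) - C_2e^(4t), y(t) = -C_1e^(4t) - C_2te^(4t) - 2C_2e^(4t)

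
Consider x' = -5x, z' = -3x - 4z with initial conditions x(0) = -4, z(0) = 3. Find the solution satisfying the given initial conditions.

x(t) = -4e^(-5t), z(t) = 15e^(-4t) - 12e^(-5t)

Coefficient matrix A = [[-5, 0], [-3, -4]].
Characteristic polynomial det(A - λI) = λ^2 + 9λ + 20 = 0.
Eigenvalues λ = -4, -5.
For λ=-4: (A-λI) row 1 is [-1, 0], so an eigenvector is (0, -1).
For λ=-5: (A-λI) row 2 is [-3, 1], so an eigenvector is (-1, -3).
General solution: c_1e^(-4t)(0,-1) + c_2e^(-5t)(-1,-3).
Applying x(0)=-4, z(0)=3 gives c_1=-15, c_2=4.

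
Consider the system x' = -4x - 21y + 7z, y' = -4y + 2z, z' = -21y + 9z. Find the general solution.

x(t) = K_1e^(-4t) + K_3e^(3t), y(t) = K_2e^(2t) + 2K_3e^(3t), z(t) = 3K_2e^(2t) + 7K_3e^(3t)

Coefficient matrix A = [[-4, -21, 7], [0, -4, 2], [0, -21, 9]].
det(A - λI) = 0 gives eigenvalues λ = -4, 2, 3.
For λ=-4: eigenvector (1,0,0).
For λ=2: eigenvector (0,1,3).
For λ=3: eigenvector (1,2,7).
General solution: K_1e^(-4t)(1,0,0) + K_2e^(2t)(0,1,3) + K_3e^(3t)(1,2,7).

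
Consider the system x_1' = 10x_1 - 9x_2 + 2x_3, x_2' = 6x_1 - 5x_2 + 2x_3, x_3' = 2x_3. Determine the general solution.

Coefficient matrix A = [[10, -9, 2], [6, -5, 2], [0, 0, 2]].
det(A - λI) = 0 gives eigenvalues λ = 1, 2, 4.
For λ=1: eigenvector (1,1,0).
For λ=2: eigenvector (2,2,1).
For λ=4: eigenvector (-3,-2,0).
General solution: K_1e^(t)(1,1,0) + K_2e^(2t)(2,2,1) + K_3e^(4t)(-3,-2,0).

x_1(t) = K_1e^(t) + 2K_2e^(2t) - 3K_3e^(4t), x_2(t) = K_1e^(t) + 2K_2e^(2t) - 2K_3e^(4t), x_3(t) = K_2e^(2t)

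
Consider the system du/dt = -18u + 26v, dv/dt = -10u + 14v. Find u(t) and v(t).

Coefficient matrix A = [[-18, 26], [-10, 14]].
Characteristic polynomial det(A - λI) = λ^2 + 4λ + 8 = 0.
Eigenvalues λ = -2 ± 2i (complex conjugate pair).
For λ=-2+2i: an eigenvector is (3,2) - i(2,1) = (3 - 2i, 2 - i).
A real fundamental pair from Re and Im of e^((-2+2i)t)v: X_1 = e^(-2t)(cos(2t)·(3,2) + sin(2t)·(2,1)), X_2 = e^(-2t)(sin(2t)·(3,2) - cos(2t)·(2,1)).
General solution: C_1X_1 + C_2X_2.

u(t) = 2C_1e^(-2t)sin(2t) + 3C_1e^(-2t)cos(2t) + 3C_2e^(-2t)sin(2t) - 2C_2e^(-2t)cos(2t), v(t) = C_1e^(-2t)sin(2t) + 2C_1e^(-2t)cos(2t) + 2C_2e^(-2t)sin(2t) - C_2e^(-2t)cos(2t)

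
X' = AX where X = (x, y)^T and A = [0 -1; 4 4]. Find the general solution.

x(t) = -C_1e^(2t) - C_2te^(2t) + C_2e^(2t), y(t) = 2C_1e^(2t) + 2C_2te^(2t) - C_2e^(2t)

Coefficient matrix A = [[0, -1], [4, 4]].
Characteristic polynomial det(A - λI) = λ^2 - 4λ + 4 = 0.
Single eigenvalue λ = 2 with algebraic multiplicity 2.
Eigenvector v = (-1,2); generalized eigenvector w with (A-λI)w=v is (1,-1).
General solution: e^(2t)[C_1·v + C_2·(t·v + w)].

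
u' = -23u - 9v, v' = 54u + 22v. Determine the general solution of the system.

u(t) = -c_1e^(-5t) + c_2e^(4t), v(t) = 2c_1e^(-5t) - 3c_2e^(4t)

Coefficient matrix A = [[-23, -9], [54, 22]].
Characteristic polynomial det(A - λI) = λ^2 + λ - 20 = 0.
Eigenvalues λ = -5, 4.
For λ=-5: (A-λI) row 1 is [-18, -9], so an eigenvector is (-1, 2).
For λ=4: (A-λI) row 1 is [-27, -9], so an eigenvector is (1, -3).
General solution: c_1e^(-5t)(-1,2) + c_2e^(4t)(1,-3).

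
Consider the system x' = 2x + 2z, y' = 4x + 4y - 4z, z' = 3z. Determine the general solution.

Coefficient matrix A = [[2, 0, 2], [4, 4, -4], [0, 0, 3]].
det(A - λI) = 0 gives eigenvalues λ = 2, 3, 4.
For λ=2: eigenvector (1,-2,0).
For λ=3: eigenvector (2,-4,1).
For λ=4: eigenvector (0,1,0).
General solution: C_1e^(2t)(1,-2,0) + C_2e^(3t)(2,-4,1) + C_3e^(4t)(0,1,0).

x(t) = C_1e^(2t) + 2C_2e^(3t), y(t) = -2C_1e^(2t) - 4C_2e^(3t) + C_3e^(4t), z(t) = C_2e^(3t)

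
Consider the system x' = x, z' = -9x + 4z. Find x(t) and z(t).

x(t) = K_2e^(t), z(t) = K_1e^(4t) + 3K_2e^(t)

Coefficient matrix A = [[1, 0], [-9, 4]].
Characteristic polynomial det(A - λI) = λ^2 - 5λ + 4 = 0.
Eigenvalues λ = 4, 1.
For λ=4: (A-λI) row 1 is [-3, 0], so an eigenvector is (0, 1).
For λ=1: (A-λI) row 2 is [-9, 3], so an eigenvector is (1, 3).
General solution: K_1e^(4t)(0,1) + K_2e^(t)(1,3).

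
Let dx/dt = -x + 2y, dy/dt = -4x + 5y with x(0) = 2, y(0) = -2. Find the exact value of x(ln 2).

-20

A = [[-1,2],[-4,5]]; eigenvalues λ = 3, 1.
Eigenvectors: (1,2) for λ=3, (-1,-1) for λ=1.
From the initial condition, c_1 = -4, c_2 = -6.
x(ln 2) = (-4)(2^3)(1) + (-6)(2^1)(-1) = -20.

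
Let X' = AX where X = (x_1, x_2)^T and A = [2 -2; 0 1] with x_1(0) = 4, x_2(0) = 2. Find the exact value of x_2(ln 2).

A = [[2,-2],[0,1]]; eigenvalues λ = 2, 1.
Eigenvectors: (1,0) for λ=2, (-2,-1) for λ=1.
From the initial condition, c_1 = 0, c_2 = -2.
x_2(ln 2) = (0)(2^2)(0) + (-2)(2^1)(-1) = 4.

4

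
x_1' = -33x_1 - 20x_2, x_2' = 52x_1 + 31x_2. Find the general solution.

x_1(t) = c_1e^(-t)sin(4t) - 2c_1e^(-t)cos(4t) - 2c_2e^(-t)sin(4t) - c_2e^(-t)cos(4t), x_2(t) = -2c_1e^(-t)sin(4t) + 3c_1e^(-t)cos(4t) + 3c_2e^(-t)sin(4t) + 2c_2e^(-t)cos(4t)

Coefficient matrix A = [[-33, -20], [52, 31]].
Characteristic polynomial det(A - λI) = λ^2 + 2λ + 17 = 0.
Eigenvalues λ = -1 ± 4i (complex conjugate pair).
For λ=-1+4i: an eigenvector is (-2,3) - i(1,-2) = (-2 - i, 3 + 2i).
A real fundamental pair from Re and Im of e^((-1+4i)t)v: X_1 = e^(-t)(cos(4t)·(-2,3) + sin(4t)·(1,-2)), X_2 = e^(-t)(sin(4t)·(-2,3) - cos(4t)·(1,-2)).
General solution: c_1X_1 + c_2X_2.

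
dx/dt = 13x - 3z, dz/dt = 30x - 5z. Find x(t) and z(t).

x(t) = C_1e^(4t)sin(3t) - C_2e^(4t)cos(3t), z(t) = 3C_1e^(4t)sin(3t) - C_1e^(4t)cos(3t) - C_2e^(4t)sin(3t) - 3C_2e^(4t)cos(3t)

Coefficient matrix A = [[13, -3], [30, -5]].
Characteristic polynomial det(A - λI) = λ^2 - 8λ + 25 = 0.
Eigenvalues λ = 4 ± 3i (complex conjugate pair).
For λ=4+3i: an eigenvector is (0,-1) - i(1,3) = (0 - i, -1 - 3i).
A real fundamental pair from Re and Im of e^((4+3i)t)v: X_1 = e^(4t)(cos(3t)·(0,-1) + sin(3t)·(1,3)), X_2 = e^(4t)(sin(3t)·(0,-1) - cos(3t)·(1,3)).
General solution: C_1X_1 + C_2X_2.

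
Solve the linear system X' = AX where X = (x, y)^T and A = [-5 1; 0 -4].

Coefficient matrix A = [[-5, 1], [0, -4]].
Characteristic polynomial det(A - λI) = λ^2 + 9λ + 20 = 0.
Eigenvalues λ = -4, -5.
For λ=-4: (A-λI) row 1 is [-1, 1], so an eigenvector is (-1, -1).
For λ=-5: (A-λI) row 1 is [0, 1], so an eigenvector is (1, 0).
General solution: C_1e^(-4t)(-1,-1) + C_2e^(-5t)(1,0).

x(t) = -C_1e^(-4t) + C_2e^(-5t), y(t) = -C_1e^(-4t)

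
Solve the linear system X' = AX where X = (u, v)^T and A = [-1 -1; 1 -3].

u(t) = -K_1e^(-2t) - K_2te^(-2t) + K_2e^(-2t), v(t) = -K_1e^(-2t) - K_2te^(-2t) + 2K_2e^(-2t)

Coefficient matrix A = [[-1, -1], [1, -3]].
Characteristic polynomial det(A - λI) = λ^2 + 4λ + 4 = 0.
Single eigenvalue λ = -2 with algebraic multiplicity 2.
Eigenvector v = (-1,-1); generalized eigenvector w with (A-λI)w=v is (1,2).
General solution: e^(-2t)[K_1·v + K_2·(t·v + w)].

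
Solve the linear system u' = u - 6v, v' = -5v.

u(t) = K_1e^(t) - K_2e^(-5t), v(t) = -K_2e^(-5t)

Coefficient matrix A = [[1, -6], [0, -5]].
Characteristic polynomial det(A - λI) = λ^2 + 4λ - 5 = 0.
Eigenvalues λ = 1, -5.
For λ=1: (A-λI) row 1 is [0, -6], so an eigenvector is (1, 0).
For λ=-5: (A-λI) row 1 is [6, -6], so an eigenvector is (-1, -1).
General solution: K_1e^(t)(1,0) + K_2e^(-5t)(-1,-1).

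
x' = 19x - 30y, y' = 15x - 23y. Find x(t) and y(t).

Coefficient matrix A = [[19, -30], [15, -23]].
Characteristic polynomial det(A - λI) = λ^2 + 4λ + 13 = 0.
Eigenvalues λ = -2 ± 3i (complex conjugate pair).
For λ=-2+3i: an eigenvector is (-3,-2) - i(-1,-1) = (-3 + i, -2 + i).
A real fundamental pair from Re and Im of e^((-2+3i)t)v: X_1 = e^(-2t)(cos(3t)·(-3,-2) + sin(3t)·(-1,-1)), X_2 = e^(-2t)(sin(3t)·(-3,-2) - cos(3t)·(-1,-1)).
General solution: C_1X_1 + C_2X_2.

x(t) = -C_1e^(-2t)sin(3t) - 3C_1e^(-2t)cos(3t) - 3C_2e^(-2t)sin(3t) + C_2e^(-2t)cos(3t), y(t) = -C_1e^(-2t)sin(3t) - 2C_1e^(-2t)cos(3t) - 2C_2e^(-2t)sin(3t) + C_2e^(-2t)cos(3t)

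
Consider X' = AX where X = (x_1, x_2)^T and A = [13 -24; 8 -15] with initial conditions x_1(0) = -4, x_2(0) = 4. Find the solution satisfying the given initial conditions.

Coefficient matrix A = [[13, -24], [8, -15]].
Characteristic polynomial det(A - λI) = λ^2 + 2λ - 3 = 0.
Eigenvalues λ = 1, -3.
For λ=1: (A-λI) row 1 is [12, -24], so an eigenvector is (2, 1).
For λ=-3: (A-λI) row 1 is [16, -24], so an eigenvector is (-3, -2).
General solution: c_1e^(t)(2,1) + c_2e^(-3t)(-3,-2).
Applying x_1(0)=-4, x_2(0)=4 gives c_1=-20, c_2=-12.

x_1(t) = -40e^(t) + 36e^(-3t), x_2(t) = -20e^(t) + 24e^(-3t)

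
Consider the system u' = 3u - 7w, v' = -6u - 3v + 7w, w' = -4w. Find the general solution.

u(t) = c_1e^(-4t) - c_2e^(3t), v(t) = -c_1e^(-4t) + c_2e^(3t) + c_3e^(-3t), w(t) = c_1e^(-4t)

Coefficient matrix A = [[3, 0, -7], [-6, -3, 7], [0, 0, -4]].
det(A - λI) = 0 gives eigenvalues λ = -4, 3, -3.
For λ=-4: eigenvector (1,-1,1).
For λ=3: eigenvector (-1,1,0).
For λ=-3: eigenvector (0,1,0).
General solution: c_1e^(-4t)(1,-1,1) + c_2e^(3t)(-1,1,0) + c_3e^(-3t)(0,1,0).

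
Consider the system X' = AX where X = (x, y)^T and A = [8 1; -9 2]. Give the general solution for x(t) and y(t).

x(t) = -K_1e^(5t) - K_2te^(5t), y(t) = 3K_1e^(5t) + 3K_2te^(5t) - K_2e^(5t)

Coefficient matrix A = [[8, 1], [-9, 2]].
Characteristic polynomial det(A - λI) = λ^2 - 10λ + 25 = 0.
Single eigenvalue λ = 5 with algebraic multiplicity 2.
Eigenvector v = (-1,3); generalized eigenvector w with (A-λI)w=v is (0,-1).
General solution: e^(5t)[K_1·v + K_2·(t·v + w)].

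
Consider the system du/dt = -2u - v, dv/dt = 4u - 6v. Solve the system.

u(t) = K_1e^(-4t) + K_2te^(-4t) + K_2e^(-4t), v(t) = 2K_1e^(-4t) + 2K_2te^(-4t) + K_2e^(-4t)

Coefficient matrix A = [[-2, -1], [4, -6]].
Characteristic polynomial det(A - λI) = λ^2 + 8λ + 16 = 0.
Single eigenvalue λ = -4 with algebraic multiplicity 2.
Eigenvector v = (1,2); generalized eigenvector w with (A-λI)w=v is (1,1).
General solution: e^(-4t)[K_1·v + K_2·(t·v + w)].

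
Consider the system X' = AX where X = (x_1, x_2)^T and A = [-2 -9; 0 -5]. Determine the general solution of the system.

Coefficient matrix A = [[-2, -9], [0, -5]].
Characteristic polynomial det(A - λI) = λ^2 + 7λ + 10 = 0.
Eigenvalues λ = -2, -5.
For λ=-2: (A-λI) row 1 is [0, -9], so an eigenvector is (-1, 0).
For λ=-5: (A-λI) row 1 is [3, -9], so an eigenvector is (3, 1).
General solution: C_1e^(-2t)(-1,0) + C_2e^(-5t)(3,1).

x_1(t) = -C_1e^(-2t) + 3C_2e^(-5t), x_2(t) = C_2e^(-5t)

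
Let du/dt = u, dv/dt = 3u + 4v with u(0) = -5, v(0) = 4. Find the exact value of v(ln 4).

A = [[1,0],[3,4]]; eigenvalues λ = 1, 4.
Eigenvectors: (1,-1) for λ=1, (0,-1) for λ=4.
From the initial condition, c_1 = -5, c_2 = 1.
v(ln 4) = (-5)(4^1)(-1) + (1)(4^4)(-1) = -236.

-236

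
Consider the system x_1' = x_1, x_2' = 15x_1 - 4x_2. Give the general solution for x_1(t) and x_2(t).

x_1(t) = -c_2e^(t), x_2(t) = c_1e^(-4t) - 3c_2e^(t)

Coefficient matrix A = [[1, 0], [15, -4]].
Characteristic polynomial det(A - λI) = λ^2 + 3λ - 4 = 0.
Eigenvalues λ = -4, 1.
For λ=-4: (A-λI) row 1 is [5, 0], so an eigenvector is (0, 1).
For λ=1: (A-λI) row 2 is [15, -5], so an eigenvector is (-1, -3).
General solution: c_1e^(-4t)(0,1) + c_2e^(t)(-1,-3).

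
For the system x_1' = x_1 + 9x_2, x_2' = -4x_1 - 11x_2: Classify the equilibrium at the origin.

stable improper node

A = [[1,9],[-4,-11]]; det(A-λI) = λ^2 + 10λ + 25.
repeated λ = -5 with a single eigenvector.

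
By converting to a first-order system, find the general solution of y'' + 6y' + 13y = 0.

y(t) = c_1e^(-3t)cos(2t) + c_2e^(-3t)sin(2t)

Let x_1 = y, x_2 = y'. Then x_1' = x_2 and x_2' = -13x_1 - 6x_2.
A = [[0,1],[-13,-6]]; det(A-λI) = λ^2 + 6λ + 13.
Eigenvalues λ = -3 ± 2i.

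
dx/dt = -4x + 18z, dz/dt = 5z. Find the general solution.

x(t) = -C_1e^(-4t) - 2C_2e^(5t), z(t) = -C_2e^(5t)

Coefficient matrix A = [[-4, 18], [0, 5]].
Characteristic polynomial det(A - λI) = λ^2 - λ - 20 = 0.
Eigenvalues λ = -4, 5.
For λ=-4: (A-λI) row 1 is [0, 18], so an eigenvector is (-1, 0).
For λ=5: (A-λI) row 1 is [-9, 18], so an eigenvector is (-2, -1).
General solution: C_1e^(-4t)(-1,0) + C_2e^(5t)(-2,-1).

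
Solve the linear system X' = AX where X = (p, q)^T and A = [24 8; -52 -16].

Coefficient matrix A = [[24, 8], [-52, -16]].
Characteristic polynomial det(A - λI) = λ^2 - 8λ + 32 = 0.
Eigenvalues λ = 4 ± 4i (complex conjugate pair).
For λ=4+4i: an eigenvector is (-1,3) - i(1,-2) = (-1 - i, 3 + 2i).
A real fundamental pair from Re and Im of e^((4+4i)t)v: X_1 = e^(4t)(cos(4t)·(-1,3) + sin(4t)·(1,-2)), X_2 = e^(4t)(sin(4t)·(-1,3) - cos(4t)·(1,-2)).
General solution: c_1X_1 + c_2X_2.

p(t) = c_1e^(4t)sin(4t) - c_1e^(4t)cos(4t) - c_2e^(4t)sin(4t) - c_2e^(4t)cos(4t), q(t) = -2c_1e^(4t)sin(4t) + 3c_1e^(4t)cos(4t) + 3c_2e^(4t)sin(4t) + 2c_2e^(4t)cos(4t)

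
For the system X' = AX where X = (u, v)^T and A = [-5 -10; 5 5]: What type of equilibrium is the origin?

A = [[-5,-10],[5,5]]; det(A-λI) = λ^2 + 25.
λ = 0 ± 5i: zero real part.

center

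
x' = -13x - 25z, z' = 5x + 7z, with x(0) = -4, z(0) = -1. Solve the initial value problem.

Coefficient matrix A = [[-13, -25], [5, 7]].
Characteristic polynomial det(A - λI) = λ^2 + 6λ + 34 = 0.
Eigenvalues λ = -3 ± 5i (complex conjugate pair).
For λ=-3+5i: an eigenvector is (2,-1) - i(1,0) = (2 - i, -1).
A real fundamental pair from Re and Im of e^((-3+5i)t)v: X_1 = e^(-3t)(cos(5t)·(2,-1) + sin(5t)·(1,0)), X_2 = e^(-3t)(sin(5t)·(2,-1) - cos(5t)·(1,0)).
General solution: C_1X_1 + C_2X_2.
Applying x(0)=-4, z(0)=-1 gives C_1=1, C_2=6.

x(t) = 13e^(-3t)sin(5t) - 4e^(-3t)cos(5t), z(t) = -6e^(-3t)sin(5t) - e^(-3t)cos(5t)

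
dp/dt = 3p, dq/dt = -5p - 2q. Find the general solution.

p(t) = C_2e^(3t), q(t) = -C_1e^(-2t) - C_2e^(3t)

Coefficient matrix A = [[3, 0], [-5, -2]].
Characteristic polynomial det(A - λI) = λ^2 - λ - 6 = 0.
Eigenvalues λ = -2, 3.
For λ=-2: (A-λI) row 1 is [5, 0], so an eigenvector is (0, -1).
For λ=3: (A-λI) row 2 is [-5, -5], so an eigenvector is (1, -1).
General solution: C_1e^(-2t)(0,-1) + C_2e^(3t)(1,-1).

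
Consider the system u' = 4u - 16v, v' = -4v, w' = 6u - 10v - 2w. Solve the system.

u(t) = C_1e^(4t) + 2C_2e^(-4t), v(t) = C_2e^(-4t), w(t) = C_1e^(4t) - C_2e^(-4t) + C_3e^(-2t)

Coefficient matrix A = [[4, -16, 0], [0, -4, 0], [6, -10, -2]].
det(A - λI) = 0 gives eigenvalues λ = 4, -4, -2.
For λ=4: eigenvector (1,0,1).
For λ=-4: eigenvector (2,1,-1).
For λ=-2: eigenvector (0,0,1).
General solution: C_1e^(4t)(1,0,1) + C_2e^(-4t)(2,1,-1) + C_3e^(-2t)(0,0,1).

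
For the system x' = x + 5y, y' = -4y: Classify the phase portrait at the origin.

saddle

A = [[1,5],[0,-4]]; det(A-λI) = λ^2 + 3λ - 4.
λ = 1, -4: opposite signs.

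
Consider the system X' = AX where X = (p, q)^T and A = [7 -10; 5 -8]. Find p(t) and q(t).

Coefficient matrix A = [[7, -10], [5, -8]].
Characteristic polynomial det(A - λI) = λ^2 + λ - 6 = 0.
Eigenvalues λ = -3, 2.
For λ=-3: (A-λI) row 1 is [10, -10], so an eigenvector is (-1, -1).
For λ=2: (A-λI) row 1 is [5, -10], so an eigenvector is (-2, -1).
General solution: K_1e^(-3t)(-1,-1) + K_2e^(2t)(-2,-1).

p(t) = -K_1e^(-3t) - 2K_2e^(2t), q(t) = -K_1e^(-3t) - K_2e^(2t)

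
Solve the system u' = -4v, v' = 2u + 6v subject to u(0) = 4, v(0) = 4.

u(t) = -12e^(4t) + 16e^(2t), v(t) = 12e^(4t) - 8e^(2t)

Coefficient matrix A = [[0, -4], [2, 6]].
Characteristic polynomial det(A - λI) = λ^2 - 6λ + 8 = 0.
Eigenvalues λ = 4, 2.
For λ=4: (A-λI) row 1 is [-4, -4], so an eigenvector is (-1, 1).
For λ=2: (A-λI) row 1 is [-2, -4], so an eigenvector is (-2, 1).
General solution: K_1e^(4t)(-1,1) + K_2e^(2t)(-2,1).
Applying u(0)=4, v(0)=4 gives K_1=12, K_2=-8.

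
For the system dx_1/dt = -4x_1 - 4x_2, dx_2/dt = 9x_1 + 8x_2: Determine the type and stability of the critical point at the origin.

A = [[-4,-4],[9,8]]; det(A-λI) = λ^2 - 4λ + 4.
repeated λ = 2 with a single eigenvector.

unstable improper node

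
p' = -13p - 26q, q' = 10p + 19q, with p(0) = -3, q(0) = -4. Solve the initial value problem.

p(t) = 76e^(3t)sin(2t) - 3e^(3t)cos(2t), q(t) = -47e^(3t)sin(2t) - 4e^(3t)cos(2t)

Coefficient matrix A = [[-13, -26], [10, 19]].
Characteristic polynomial det(A - λI) = λ^2 - 6λ + 13 = 0.
Eigenvalues λ = 3 ± 2i (complex conjugate pair).
For λ=3+2i: an eigenvector is (3,-2) - i(2,-1) = (3 - 2i, -2 + i).
A real fundamental pair from Re and Im of e^((3+2i)t)v: X_1 = e^(3t)(cos(2t)·(3,-2) + sin(2t)·(2,-1)), X_2 = e^(3t)(sin(2t)·(3,-2) - cos(2t)·(2,-1)).
General solution: K_1X_1 + K_2X_2.
Applying p(0)=-3, q(0)=-4 gives K_1=11, K_2=18.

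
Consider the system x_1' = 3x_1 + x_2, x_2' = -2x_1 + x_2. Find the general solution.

Coefficient matrix A = [[3, 1], [-2, 1]].
Characteristic polynomial det(A - λI) = λ^2 - 4λ + 5 = 0.
Eigenvalues λ = 2 ± i (complex conjugate pair).
For λ=2+i: an eigenvector is (1,-1) - i(0,-1) = (1, -1 + i).
A real fundamental pair from Re and Im of e^((2+i)t)v: X_1 = e^(2t)(cos(t)·(1,-1) + sin(t)·(0,-1)), X_2 = e^(2t)(sin(t)·(1,-1) - cos(t)·(0,-1)).
General solution: C_1X_1 + C_2X_2.

x_1(t) = C_1e^(2t)cos(t) + C_2e^(2t)sin(t), x_2(t) = -C_1e^(2t)sin(t) - C_1e^(2t)cos(t) - C_2e^(2t)sin(t) + C_2e^(2t)cos(t)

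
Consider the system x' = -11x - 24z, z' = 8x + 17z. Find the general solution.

x(t) = -3c_1e^(5t) - 2c_2e^(t), z(t) = 2c_1e^(5t) + c_2e^(t)

Coefficient matrix A = [[-11, -24], [8, 17]].
Characteristic polynomial det(A - λI) = λ^2 - 6λ + 5 = 0.
Eigenvalues λ = 5, 1.
For λ=5: (A-λI) row 1 is [-16, -24], so an eigenvector is (-3, 2).
For λ=1: (A-λI) row 1 is [-12, -24], so an eigenvector is (-2, 1).
General solution: c_1e^(5t)(-3,2) + c_2e^(t)(-2,1).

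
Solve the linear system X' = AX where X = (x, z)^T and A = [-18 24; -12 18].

Coefficient matrix A = [[-18, 24], [-12, 18]].
Characteristic polynomial det(A - λI) = λ^2 - 36 = 0.
Eigenvalues λ = 6, -6.
For λ=6: (A-λI) row 1 is [-24, 24], so an eigenvector is (-1, -1).
For λ=-6: (A-λI) row 1 is [-12, 24], so an eigenvector is (-2, -1).
General solution: c_1e^(6t)(-1,-1) + c_2e^(-6t)(-2,-1).

x(t) = -c_1e^(6t) - 2c_2e^(-6t), z(t) = -c_1e^(6t) - c_2e^(-6t)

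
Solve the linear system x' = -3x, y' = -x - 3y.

x(t) = -C_2e^(-3t), y(t) = C_1e^(-3t) + C_2te^(-3t) + 2C_2e^(-3t)

Coefficient matrix A = [[-3, 0], [-1, -3]].
Characteristic polynomial det(A - λI) = λ^2 + 6λ + 9 = 0.
Single eigenvalue λ = -3 with algebraic multiplicity 2.
Eigenvector v = (0,1); generalized eigenvector w with (A-λI)w=v is (-1,2).
General solution: e^(-3t)[C_1·v + C_2·(t·v + w)].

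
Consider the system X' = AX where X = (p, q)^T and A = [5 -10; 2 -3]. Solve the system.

Coefficient matrix A = [[5, -10], [2, -3]].
Characteristic polynomial det(A - λI) = λ^2 - 2λ + 5 = 0.
Eigenvalues λ = 1 ± 2i (complex conjugate pair).
For λ=1+2i: an eigenvector is (-2,-1) - i(1,0) = (-2 - i, -1).
A real fundamental pair from Re and Im of e^((1+2i)t)v: X_1 = e^(t)(cos(2t)·(-2,-1) + sin(2t)·(1,0)), X_2 = e^(t)(sin(2t)·(-2,-1) - cos(2t)·(1,0)).
General solution: K_1X_1 + K_2X_2.

p(t) = K_1e^(t)sin(2t) - 2K_1e^(t)cos(2t) - 2K_2e^(t)sin(2t) - K_2e^(t)cos(2t), q(t) = -K_1e^(t)cos(2t) - K_2e^(t)sin(2t)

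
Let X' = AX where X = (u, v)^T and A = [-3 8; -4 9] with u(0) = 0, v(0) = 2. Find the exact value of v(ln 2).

A = [[-3,8],[-4,9]]; eigenvalues λ = 5, 1.
Eigenvectors: (1,1) for λ=5, (-2,-1) for λ=1.
From the initial condition, c_1 = 4, c_2 = 2.
v(ln 2) = (4)(2^5)(1) + (2)(2^1)(-1) = 124.

124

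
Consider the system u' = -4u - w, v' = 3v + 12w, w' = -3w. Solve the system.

u(t) = -C_1e^(-3t) + C_3e^(-4t), v(t) = -2C_1e^(-3t) + C_2e^(3t), w(t) = C_1e^(-3t)

Coefficient matrix A = [[-4, 0, -1], [0, 3, 12], [0, 0, -3]].
det(A - λI) = 0 gives eigenvalues λ = -3, 3, -4.
For λ=-3: eigenvector (-1,-2,1).
For λ=3: eigenvector (0,1,0).
For λ=-4: eigenvector (1,0,0).
General solution: C_1e^(-3t)(-1,-2,1) + C_2e^(3t)(0,1,0) + C_3e^(-4t)(1,0,0).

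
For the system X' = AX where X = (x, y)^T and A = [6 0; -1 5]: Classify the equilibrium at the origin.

A = [[6,0],[-1,5]]; det(A-λI) = λ^2 - 11λ + 30.
λ = 6, 5: both positive.

unstable node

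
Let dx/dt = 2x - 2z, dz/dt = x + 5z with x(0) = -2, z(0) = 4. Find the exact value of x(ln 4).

A = [[2,-2],[1,5]]; eigenvalues λ = 3, 4.
Eigenvectors: (2,-1) for λ=3, (-1,1) for λ=4.
From the initial condition, c_1 = 2, c_2 = 6.
x(ln 4) = (2)(4^3)(2) + (6)(4^4)(-1) = -1280.

-1280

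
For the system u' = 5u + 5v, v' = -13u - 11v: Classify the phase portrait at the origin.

A = [[5,5],[-13,-11]]; det(A-λI) = λ^2 + 6λ + 10.
λ = -3 ± i: negative real part.

stable spiral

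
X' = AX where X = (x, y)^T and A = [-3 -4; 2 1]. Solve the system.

Coefficient matrix A = [[-3, -4], [2, 1]].
Characteristic polynomial det(A - λI) = λ^2 + 2λ + 5 = 0.
Eigenvalues λ = -1 ± 2i (complex conjugate pair).
For λ=-1+2i: an eigenvector is (1,-1) - i(1,0) = (1 - i, -1).
A real fundamental pair from Re and Im of e^((-1+2i)t)v: X_1 = e^(-t)(cos(2t)·(1,-1) + sin(2t)·(1,0)), X_2 = e^(-t)(sin(2t)·(1,-1) - cos(2t)·(1,0)).
General solution: K_1X_1 + K_2X_2.

x(t) = K_1e^(-t)sin(2t) + K_1e^(-t)cos(2t) + K_2e^(-t)sin(2t) - K_2e^(-t)cos(2t), y(t) = -K_1e^(-t)cos(2t) - K_2e^(-t)sin(2t)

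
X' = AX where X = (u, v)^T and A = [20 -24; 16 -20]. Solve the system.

Coefficient matrix A = [[20, -24], [16, -20]].
Characteristic polynomial det(A - λI) = λ^2 - 16 = 0.
Eigenvalues λ = -4, 4.
For λ=-4: (A-λI) row 1 is [24, -24], so an eigenvector is (-1, -1).
For λ=4: (A-λI) row 1 is [16, -24], so an eigenvector is (-3, -2).
General solution: c_1e^(-4t)(-1,-1) + c_2e^(4t)(-3,-2).

u(t) = -c_1e^(-4t) - 3c_2e^(4t), v(t) = -c_1e^(-4t) - 2c_2e^(4t)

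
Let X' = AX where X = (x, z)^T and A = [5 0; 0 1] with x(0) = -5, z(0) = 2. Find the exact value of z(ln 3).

6

A = [[5,0],[0,1]]; eigenvalues λ = 1, 5.
Eigenvectors: (0,1) for λ=1, (-1,0) for λ=5.
From the initial condition, c_1 = 2, c_2 = 5.
z(ln 3) = (2)(3^1)(1) + (5)(3^5)(0) = 6.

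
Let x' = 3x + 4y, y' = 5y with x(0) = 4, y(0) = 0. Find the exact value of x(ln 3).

A = [[3,4],[0,5]]; eigenvalues λ = 3, 5.
Eigenvectors: (1,0) for λ=3, (2,1) for λ=5.
From the initial condition, c_1 = 4, c_2 = 0.
x(ln 3) = (4)(3^3)(1) + (0)(3^5)(2) = 108.

108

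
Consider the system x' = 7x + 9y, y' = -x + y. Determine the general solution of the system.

x(t) = 3c_1e^(4t) + 3c_2te^(4t) + c_2e^(4t), y(t) = -c_1e^(4t) - c_2te^(4t)

Coefficient matrix A = [[7, 9], [-1, 1]].
Characteristic polynomial det(A - λI) = λ^2 - 8λ + 16 = 0.
Single eigenvalue λ = 4 with algebraic multiplicity 2.
Eigenvector v = (3,-1); generalized eigenvector w with (A-λI)w=v is (1,0).
General solution: e^(4t)[c_1·v + c_2·(t·v + w)].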